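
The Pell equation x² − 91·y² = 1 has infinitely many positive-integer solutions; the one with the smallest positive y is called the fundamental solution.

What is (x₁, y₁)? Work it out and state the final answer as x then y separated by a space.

√91 → a₀=9, period (1,1,5,1,5,1,1,18); ℓ=8 even so k=7
k=0  a_k=9  p_k/q_k = 9/1
…
k=6  a_k=1  p_k/q_k = 849/89
k=7  a_k=1  p_k/q_k = 1574/165
fundamental: x₁=1574, y₁=165  (since 2477476 − 91·27225 = 1)

1574 165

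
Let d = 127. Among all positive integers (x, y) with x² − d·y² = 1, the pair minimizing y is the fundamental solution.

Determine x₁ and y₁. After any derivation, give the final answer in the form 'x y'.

4730624 419775

√127 → a₀=11, period (3,1,2,2,7,11,7,2,2,1,3,22); ℓ=12 even so k=11
i=0: a=11 ⇒ p=11, q=1
i=1: a=3 ⇒ p=34, q=3
i=2: a=1 ⇒ p=45, q=4
…
i=5: a=7 ⇒ p=2175, q=193
i=6: a=11 ⇒ p=24218, q=2149
i=7: a=7 ⇒ p=171701, q=15236
i=8: a=2 ⇒ p=367620, q=32621
i=9: a=2 ⇒ p=906941, q=80478
i=10: a=1 ⇒ p=1274561, q=113099
i=11: a=3 ⇒ p=4730624, q=419775
→ (4730624, 419775).  Check: 4730624²=22378803429376, 127·419775²=22378803429375, difference 1.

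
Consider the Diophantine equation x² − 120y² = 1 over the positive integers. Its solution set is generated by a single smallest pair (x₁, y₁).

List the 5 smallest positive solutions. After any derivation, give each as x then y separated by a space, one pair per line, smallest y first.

11 1
241 22
5291 483
116161 10604
2550251 232805

d=120: √d = [10; 1,20] (ℓ=2, even), read p_1/q_1
a_0=10:  p_0=10·1+0=10,  q_0=10·0+1=1
a_1=1:  p_1=1·10+1=11,  q_1=1·1+0=1
fundamental: x₁=11, y₁=1  (since 121 − 120·1 = 1)
k=2:  x_2 = 11·11+120·1·1 = 241,  y_2 = 11·1+1·11 = 22
k=3:  x_3 = 11·241+120·1·22 = 5291,  y_3 = 11·22+1·241 = 483
k=4:  x_4 = 11·5291+120·1·483 = 116161,  y_4 = 11·483+1·5291 = 10604
k=5:  x_5 = 11·116161+120·1·10604 = 2550251,  y_5 = 11·10604+1·116161 = 232805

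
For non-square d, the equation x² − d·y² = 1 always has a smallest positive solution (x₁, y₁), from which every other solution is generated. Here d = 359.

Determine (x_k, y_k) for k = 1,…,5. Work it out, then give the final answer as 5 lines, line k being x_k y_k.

d=359: √d = [18; 1,17,1,36] (ℓ=4, even), read p_3/q_3
i=0: a=18 ⇒ p=18, q=1
i=1: a=1 ⇒ p=19, q=1
i=2: a=17 ⇒ p=341, q=18
i=3: a=1 ⇒ p=360, q=19
fundamental: x₁=360, y₁=19  (since 129600 − 359·361 = 1)
k=2:  x_2 = 360·360+359·19·19 = 259199,  y_2 = 360·19+19·360 = 13680
k=3:  x_3 = 360·259199+359·19·13680 = 186622920,  y_3 = 360·13680+19·259199 = 9849581
k=4:  x_4 = 360·186622920+359·19·9849581 = 134368243201,  y_4 = 360·9849581+19·186622920 = 7091684640
k=5:  x_5 = 360·134368243201+359·19·7091684640 = 96744948481800,  y_5 = 360·7091684640+19·134368243201 = 5106003091219

360 19
259199 13680
186622920 9849581
134368243201 7091684640
96744948481800 5106003091219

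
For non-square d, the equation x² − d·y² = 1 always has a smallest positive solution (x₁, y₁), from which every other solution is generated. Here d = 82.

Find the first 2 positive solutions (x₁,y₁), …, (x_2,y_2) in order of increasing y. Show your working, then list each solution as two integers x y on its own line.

d=82: √d = [9; 18] (ℓ=1, odd), read p_1/q_1
i=0: a=9 ⇒ p=9, q=1
i=1: a=18 ⇒ p=163, q=18
fundamental: x₁=163, y₁=18  (since 26569 − 82·324 = 1)
(163+18√82)^2 = 53137 + 5868√82

163 18
53137 5868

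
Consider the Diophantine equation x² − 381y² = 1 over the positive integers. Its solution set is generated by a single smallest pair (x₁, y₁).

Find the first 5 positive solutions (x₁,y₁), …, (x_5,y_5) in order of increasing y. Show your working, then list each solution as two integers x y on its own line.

√381 = [19; 1,1,12,1,1,38, …], period ℓ=6 (even) → k=5
a_0=19:  p_0=19·1+0=19,  q_0=19·0+1=1
…
a_4=1:  p_4=1·488+39=527,  q_4=1·25+2=27
a_5=1:  p_5=1·527+488=1015,  q_5=1·27+25=52
(x₁, y₁) = (1015, 52);  1015² − 381·52² = 1 ✓
k=2:  x_2 = 1015·1015+381·52·52 = 2060449,  y_2 = 1015·52+52·1015 = 105560
k=3:  x_3 = 1015·2060449+381·52·105560 = 4182710455,  y_3 = 1015·105560+52·2060449 = 214286748
k=4:  x_4 = 1015·4182710455+381·52·214286748 = 8490900163201,  y_4 = 1015·214286748+52·4182710455 = 435001992880
k=5:  x_5 = 1015·8490900163201+381·52·435001992880 = 17236523148587575,  y_5 = 1015·435001992880+52·8490900163201 = 883053831259652

1015 52
2060449 105560
4182710455 214286748
8490900163201 435001992880
17236523148587575 883053831259652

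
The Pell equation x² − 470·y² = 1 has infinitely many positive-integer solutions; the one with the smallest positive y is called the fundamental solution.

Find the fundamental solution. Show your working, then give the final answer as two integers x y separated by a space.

d=470: √d = [21; 1,2,8,2,1,42] (ℓ=6, even), read p_5/q_5
a_0=21:  p_0=21·1+0=21,  q_0=21·0+1=1
a_1=1:  p_1=1·21+1=22,  q_1=1·1+0=1
a_2=2:  p_2=2·22+21=65,  q_2=2·1+1=3
a_3=8:  p_3=8·65+22=542,  q_3=8·3+1=25
a_4=2:  p_4=2·542+65=1149,  q_4=2·25+3=53
a_5=1:  p_5=1·1149+542=1691,  q_5=1·53+25=78
fundamental: x₁=1691, y₁=78  (since 2859481 − 470·6084 = 1)

1691 78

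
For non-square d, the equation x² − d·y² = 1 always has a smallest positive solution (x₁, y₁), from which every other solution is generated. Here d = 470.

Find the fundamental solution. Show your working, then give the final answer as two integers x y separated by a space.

[21; 1,2,8,2,1,42] for √470; ℓ=6 ⇒ convergent index 5
a_0=21:  p_0=21·1+0=21,  q_0=21·0+1=1
a_1=1:  p_1=1·21+1=22,  q_1=1·1+0=1
…
a_4=2:  p_4=2·542+65=1149,  q_4=2·25+3=53
a_5=1:  p_5=1·1149+542=1691,  q_5=1·53+25=78
→ (1691, 78).  Check: 1691²=2859481, 470·78²=2859480, difference 1.

1691 78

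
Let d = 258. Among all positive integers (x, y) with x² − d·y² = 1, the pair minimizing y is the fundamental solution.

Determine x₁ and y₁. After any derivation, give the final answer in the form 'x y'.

257 16

√258 = [16; 16,32, …], period ℓ=2 (even) → k=1
k=0  a_k=16  p_k/q_k = 16/1
k=1  a_k=16  p_k/q_k = 257/16
fundamental: x₁=257, y₁=16  (since 66049 − 258·256 = 1)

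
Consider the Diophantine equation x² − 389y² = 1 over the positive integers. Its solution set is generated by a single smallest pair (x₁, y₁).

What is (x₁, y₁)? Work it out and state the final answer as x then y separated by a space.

d=389: √d = [19; 1,2,1,1,1,1,2,1,38] (ℓ=9, odd), read p_17/q_17
k=0  a_k=19  p_k/q_k = 19/1
k=1  a_k=1  p_k/q_k = 20/1
…
k=4  a_k=1  p_k/q_k = 138/7
k=5  a_k=1  p_k/q_k = 217/11
k=6  a_k=1  p_k/q_k = 355/18
k=7  a_k=2  p_k/q_k = 927/47
…
k=9  a_k=38  p_k/q_k = 49643/2517
…
k=11  a_k=2  p_k/q_k = 151493/7681
k=12  a_k=1  p_k/q_k = 202418/10263
k=13  a_k=1  p_k/q_k = 353911/17944
…
k=15  a_k=1  p_k/q_k = 910240/46151
k=16  a_k=2  p_k/q_k = 2376809/120509
k=17  a_k=1  p_k/q_k = 3287049/166660
→ (3287049, 166660).  Check: 3287049²=10804691128401, 389·166660²=10804691128400, difference 1.

3287049 166660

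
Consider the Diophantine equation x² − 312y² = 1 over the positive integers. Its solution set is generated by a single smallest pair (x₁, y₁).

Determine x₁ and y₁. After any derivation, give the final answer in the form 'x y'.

53 3

d=312: √d = [17; 1,1,1,34] (ℓ=4, even), read p_3/q_3
step 0: (17, 1)  from 17·(1,0) + (0,1)
…
step 2: (35, 2)  from 1·(18,1) + (17,1)
step 3: (53, 3)  from 1·(35,2) + (18,1)
(x₁, y₁) = (53, 3);  53² − 312·3² = 1 ✓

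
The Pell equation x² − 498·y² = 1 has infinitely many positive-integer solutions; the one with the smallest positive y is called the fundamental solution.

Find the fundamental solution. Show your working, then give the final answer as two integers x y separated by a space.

179777 8056

√498 = [22; 3,6,22,6,3,44, …], period ℓ=6 (even) → k=5
i=0: a=22 ⇒ p=22, q=1
…
i=4: a=6 ⇒ p=56794, q=2545
i=5: a=3 ⇒ p=179777, q=8056
(x₁, y₁) = (179777, 8056);  179777² − 498·8056² = 1 ✓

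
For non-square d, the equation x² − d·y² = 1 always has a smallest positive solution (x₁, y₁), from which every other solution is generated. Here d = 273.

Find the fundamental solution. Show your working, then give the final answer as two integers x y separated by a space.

727 44

d=273: √d = [16; 1,1,10,1,1,32] (ℓ=6, even), read p_5/q_5
step 0: (16, 1)  from 16·(1,0) + (0,1)
step 1: (17, 1)  from 1·(16,1) + (1,0)
step 2: (33, 2)  from 1·(17,1) + (16,1)
step 3: (347, 21)  from 10·(33,2) + (17,1)
step 4: (380, 23)  from 1·(347,21) + (33,2)
step 5: (727, 44)  from 1·(380,23) + (347,21)
→ (727, 44).  Check: 727²=528529, 273·44²=528528, difference 1.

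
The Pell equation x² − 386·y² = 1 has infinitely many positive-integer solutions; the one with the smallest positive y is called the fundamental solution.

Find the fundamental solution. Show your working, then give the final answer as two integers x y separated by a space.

111555 5678

[19; 1,1,1,4,1,18,1,4,1,1,1,38] for √386; ℓ=12 ⇒ convergent index 11
i=0: a=19 ⇒ p=19, q=1
i=1: a=1 ⇒ p=20, q=1
…
i=3: a=1 ⇒ p=59, q=3
…
i=6: a=18 ⇒ p=6287, q=320
…
i=8: a=4 ⇒ p=32771, q=1668
i=9: a=1 ⇒ p=39392, q=2005
i=10: a=1 ⇒ p=72163, q=3673
i=11: a=1 ⇒ p=111555, q=5678
(x₁, y₁) = (111555, 5678);  111555² − 386·5678² = 1 ✓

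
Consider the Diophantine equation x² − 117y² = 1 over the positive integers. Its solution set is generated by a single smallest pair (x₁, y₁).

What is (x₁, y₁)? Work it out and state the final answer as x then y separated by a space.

[10; 1,4,2,4,1,20] for √117; ℓ=6 ⇒ convergent index 5
i=0: a=10 ⇒ p=10, q=1
i=1: a=1 ⇒ p=11, q=1
…
i=4: a=4 ⇒ p=530, q=49
i=5: a=1 ⇒ p=649, q=60
fundamental: x₁=649, y₁=60  (since 421201 − 117·3600 = 1)

649 60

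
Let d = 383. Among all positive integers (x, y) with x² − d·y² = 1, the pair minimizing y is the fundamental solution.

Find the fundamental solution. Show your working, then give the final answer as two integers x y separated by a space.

√383 → a₀=19, period (1,1,3,19,3,1,1,38); ℓ=8 even so k=7
a_0=19:  p_0=19·1+0=19,  q_0=19·0+1=1
a_1=1:  p_1=1·19+1=20,  q_1=1·1+0=1
…
a_3=3:  p_3=3·39+20=137,  q_3=3·2+1=7
…
a_6=1:  p_6=1·8063+2642=10705,  q_6=1·412+135=547
a_7=1:  p_7=1·10705+8063=18768,  q_7=1·547+412=959
fundamental: x₁=18768, y₁=959  (since 352237824 − 383·919681 = 1)

18768 959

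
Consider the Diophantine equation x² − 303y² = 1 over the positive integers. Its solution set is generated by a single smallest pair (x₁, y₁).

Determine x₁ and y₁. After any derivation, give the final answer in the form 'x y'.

2524 145

√303 = [17; 2,2,5,2,2,34, …], period ℓ=6 (even) → k=5
k=0  a_k=17  p_k/q_k = 17/1
k=1  a_k=2  p_k/q_k = 35/2
…
k=3  a_k=5  p_k/q_k = 470/27
k=4  a_k=2  p_k/q_k = 1027/59
k=5  a_k=2  p_k/q_k = 2524/145
fundamental: x₁=2524, y₁=145  (since 6370576 − 303·21025 = 1)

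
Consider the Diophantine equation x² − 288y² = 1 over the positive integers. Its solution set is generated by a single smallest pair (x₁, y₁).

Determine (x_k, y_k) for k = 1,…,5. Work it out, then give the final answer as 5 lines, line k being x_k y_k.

d=288: √d = [16; 1,32] (ℓ=2, even), read p_1/q_1
k=0  a_k=16  p_k/q_k = 16/1
k=1  a_k=1  p_k/q_k = 17/1
(x₁, y₁) = (17, 1);  17² − 288·1² = 1 ✓
n=2: (17,1)∘(17,1) = (17·17+288·1·1, 17·1+1·17) = (577,34)
n=3: (577,34)∘(17,1) = (17·577+288·1·34, 17·34+1·577) = (19601,1155)
n=4: (19601,1155)∘(17,1) = (17·19601+288·1·1155, 17·1155+1·19601) = (665857,39236)
n=5: (665857,39236)∘(17,1) = (17·665857+288·1·39236, 17·39236+1·665857) = (22619537,1332869)

17 1
577 34
19601 1155
665857 39236
22619537 1332869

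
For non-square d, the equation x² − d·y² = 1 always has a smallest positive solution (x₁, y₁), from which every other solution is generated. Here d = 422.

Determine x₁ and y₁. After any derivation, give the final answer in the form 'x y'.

7022501 341850

[20; 1,1,5,2,1,…,1,1,40] for √422; ℓ=14 ⇒ convergent index 13
i=0: a=20 ⇒ p=20, q=1
…
i=2: a=1 ⇒ p=41, q=2
…
i=5: a=1 ⇒ p=719, q=35
…
i=7: a=20 ⇒ p=53719, q=2615
i=8: a=3 ⇒ p=163807, q=7974
…
i=11: a=5 ⇒ p=3211821, q=156349
i=12: a=1 ⇒ p=3810680, q=185501
i=13: a=1 ⇒ p=7022501, q=341850
→ (7022501, 341850).  Check: 7022501²=49315520295001, 422·341850²=49315520295000, difference 1.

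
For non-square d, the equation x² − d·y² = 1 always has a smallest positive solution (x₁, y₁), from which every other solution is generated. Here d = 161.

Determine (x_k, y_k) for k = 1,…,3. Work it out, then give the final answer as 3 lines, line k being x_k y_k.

d=161: √d = [12; 1,2,4,1,2,1,4,2,1,24] (ℓ=10, even), read p_9/q_9
a_0=12:  p_0=12·1+0=12,  q_0=12·0+1=1
…
a_2=2:  p_2=2·13+12=38,  q_2=2·1+1=3
a_3=4:  p_3=4·38+13=165,  q_3=4·3+1=13
…
a_5=2:  p_5=2·203+165=571,  q_5=2·16+13=45
a_6=1:  p_6=1·571+203=774,  q_6=1·45+16=61
…
a_8=2:  p_8=2·3667+774=8108,  q_8=2·289+61=639
a_9=1:  p_9=1·8108+3667=11775,  q_9=1·639+289=928
fundamental: x₁=11775, y₁=928  (since 138650625 − 161·861184 = 1)
k=2:  x_2 = 11775·11775+161·928·928 = 277301249,  y_2 = 11775·928+928·11775 = 21854400
k=3:  x_3 = 11775·277301249+161·928·21854400 = 6530444402175,  y_3 = 11775·21854400+928·277301249 = 514671119072

11775 928
277301249 21854400
6530444402175 514671119072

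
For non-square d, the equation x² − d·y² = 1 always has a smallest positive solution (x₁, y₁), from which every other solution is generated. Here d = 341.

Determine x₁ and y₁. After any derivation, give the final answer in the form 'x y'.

[18; 2,6,1,8,2,…,6,2,36] for √341; ℓ=14 ⇒ convergent index 13
a_0=18:  p_0=18·1+0=18,  q_0=18·0+1=1
…
a_3=1:  p_3=1·240+37=277,  q_3=1·13+2=15
…
a_5=2:  p_5=2·2456+277=5189,  q_5=2·133+15=281
a_6=1:  p_6=1·5189+2456=7645,  q_6=1·281+133=414
a_7=2:  p_7=2·7645+5189=20479,  q_7=2·414+281=1109
a_8=1:  p_8=1·20479+7645=28124,  q_8=1·1109+414=1523
…
a_11=1:  p_11=1·641940+76727=718667,  q_11=1·34763+4155=38918
a_12=6:  p_12=6·718667+641940=4953942,  q_12=6·38918+34763=268271
a_13=2:  p_13=2·4953942+718667=10626551,  q_13=2·268271+38918=575460
→ (10626551, 575460).  Check: 10626551²=112923586155601, 341·575460²=112923586155600, difference 1.

10626551 575460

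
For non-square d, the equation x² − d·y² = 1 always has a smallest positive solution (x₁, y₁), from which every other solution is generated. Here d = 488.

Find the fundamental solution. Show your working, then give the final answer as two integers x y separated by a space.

243 11

[22; 11,44] for √488; ℓ=2 ⇒ convergent index 1
k=0  a_k=22  p_k/q_k = 22/1
k=1  a_k=11  p_k/q_k = 243/11
→ (243, 11).  Check: 243²=59049, 488·11²=59048, difference 1.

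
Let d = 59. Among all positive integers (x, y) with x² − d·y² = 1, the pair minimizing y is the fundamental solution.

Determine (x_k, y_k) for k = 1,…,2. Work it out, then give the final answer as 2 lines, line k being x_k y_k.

√59 = [7; 1,2,7,2,1,14, …], period ℓ=6 (even) → k=5
step 0: (7, 1)  from 7·(1,0) + (0,1)
…
step 2: (23, 3)  from 2·(8,1) + (7,1)
…
step 4: (361, 47)  from 2·(169,22) + (23,3)
step 5: (530, 69)  from 1·(361,47) + (169,22)
→ (530, 69).  Check: 530²=280900, 59·69²=280899, difference 1.
n=2: (530,69)∘(530,69) = (530·530+59·69·69, 530·69+69·530) = (561799,73140)

530 69
561799 73140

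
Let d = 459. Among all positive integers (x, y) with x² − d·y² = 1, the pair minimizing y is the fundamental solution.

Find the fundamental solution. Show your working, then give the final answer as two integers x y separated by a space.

√459 = [21; 2,2,1,4,21,4,1,2,2,42, …], period ℓ=10 (even) → k=9
a_0=21:  p_0=21·1+0=21,  q_0=21·0+1=1
a_1=2:  p_1=2·21+1=43,  q_1=2·1+0=2
a_2=2:  p_2=2·43+21=107,  q_2=2·2+1=5
…
a_4=4:  p_4=4·150+107=707,  q_4=4·7+5=33
a_5=21:  p_5=21·707+150=14997,  q_5=21·33+7=700
a_6=4:  p_6=4·14997+707=60695,  q_6=4·700+33=2833
a_7=1:  p_7=1·60695+14997=75692,  q_7=1·2833+700=3533
a_8=2:  p_8=2·75692+60695=212079,  q_8=2·3533+2833=9899
a_9=2:  p_9=2·212079+75692=499850,  q_9=2·9899+3533=23331
fundamental: x₁=499850, y₁=23331  (since 249850022500 − 459·544335561 = 1)

499850 23331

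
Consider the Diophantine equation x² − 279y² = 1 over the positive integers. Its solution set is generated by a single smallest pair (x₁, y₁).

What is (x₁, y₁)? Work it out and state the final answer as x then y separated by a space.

1520 91

d=279: √d = [16; 1,2,2,1,2,2,1,32] (ℓ=8, even), read p_7/q_7
a_0=16:  p_0=16·1+0=16,  q_0=16·0+1=1
…
a_4=1:  p_4=1·117+50=167,  q_4=1·7+3=10
…
a_6=2:  p_6=2·451+167=1069,  q_6=2·27+10=64
a_7=1:  p_7=1·1069+451=1520,  q_7=1·64+27=91
→ (1520, 91).  Check: 1520²=2310400, 279·91²=2310399, difference 1.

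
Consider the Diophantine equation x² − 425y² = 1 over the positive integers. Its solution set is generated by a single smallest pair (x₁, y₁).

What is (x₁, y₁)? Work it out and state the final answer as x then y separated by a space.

143649 6968

√425 = [20; 1,1,1,1,1,1,40, …], period ℓ=7 (odd) → k=13
k=0  a_k=20  p_k/q_k = 20/1
k=1  a_k=1  p_k/q_k = 21/1
…
k=3  a_k=1  p_k/q_k = 62/3
k=4  a_k=1  p_k/q_k = 103/5
k=5  a_k=1  p_k/q_k = 165/8
…
k=10  a_k=1  p_k/q_k = 33191/1610
k=11  a_k=1  p_k/q_k = 55229/2679
k=12  a_k=1  p_k/q_k = 88420/4289
k=13  a_k=1  p_k/q_k = 143649/6968
→ (143649, 6968).  Check: 143649²=20635035201, 425·6968²=20635035200, difference 1.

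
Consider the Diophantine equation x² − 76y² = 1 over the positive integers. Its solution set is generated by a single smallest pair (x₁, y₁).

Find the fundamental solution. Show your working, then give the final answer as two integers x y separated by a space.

57799 6630

√76 = [8; 1,2,1,1,5,4,5,1,1,2,1,16, …], period ℓ=12 (even) → k=11
a_0=8:  p_0=8·1+0=8,  q_0=8·0+1=1
a_1=1:  p_1=1·8+1=9,  q_1=1·1+0=1
a_2=2:  p_2=2·9+8=26,  q_2=2·1+1=3
a_3=1:  p_3=1·26+9=35,  q_3=1·3+1=4
a_4=1:  p_4=1·35+26=61,  q_4=1·4+3=7
a_5=5:  p_5=5·61+35=340,  q_5=5·7+4=39
a_6=4:  p_6=4·340+61=1421,  q_6=4·39+7=163
…
a_8=1:  p_8=1·7445+1421=8866,  q_8=1·854+163=1017
a_9=1:  p_9=1·8866+7445=16311,  q_9=1·1017+854=1871
a_10=2:  p_10=2·16311+8866=41488,  q_10=2·1871+1017=4759
a_11=1:  p_11=1·41488+16311=57799,  q_11=1·4759+1871=6630
→ (57799, 6630).  Check: 57799²=3340724401, 76·6630²=3340724400, difference 1.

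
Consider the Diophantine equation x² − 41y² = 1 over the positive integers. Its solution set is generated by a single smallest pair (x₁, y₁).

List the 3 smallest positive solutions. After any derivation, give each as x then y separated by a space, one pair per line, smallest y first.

[6; 2,2,12] for √41; ℓ=3 ⇒ convergent index 5
i=0: a=6 ⇒ p=6, q=1
…
i=4: a=2 ⇒ p=826, q=129
i=5: a=2 ⇒ p=2049, q=320
(x₁, y₁) = (2049, 320);  2049² − 41·320² = 1 ✓
n=2: (2049,320)∘(2049,320) = (2049·2049+41·320·320, 2049·320+320·2049) = (8396801,1311360)
n=3: (8396801,1311360)∘(2049,320) = (2049·8396801+41·320·1311360, 2049·1311360+320·8396801) = (34410088449,5373952960)

2049 320
8396801 1311360
34410088449 5373952960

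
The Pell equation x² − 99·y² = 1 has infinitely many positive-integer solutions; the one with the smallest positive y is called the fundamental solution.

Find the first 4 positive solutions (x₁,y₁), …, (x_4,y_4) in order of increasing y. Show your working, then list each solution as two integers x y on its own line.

10 1
199 20
3970 399
79201 7960

√99 = [9; 1,18, …], period ℓ=2 (even) → k=1
a_0=9:  p_0=9·1+0=9,  q_0=9·0+1=1
a_1=1:  p_1=1·9+1=10,  q_1=1·1+0=1
→ (10, 1).  Check: 10²=100, 99·1²=99, difference 1.
k=2:  x_2 = 10·10+99·1·1 = 199,  y_2 = 10·1+1·10 = 20
k=3:  x_3 = 10·199+99·1·20 = 3970,  y_3 = 10·20+1·199 = 399
k=4:  x_4 = 10·3970+99·1·399 = 79201,  y_4 = 10·399+1·3970 = 7960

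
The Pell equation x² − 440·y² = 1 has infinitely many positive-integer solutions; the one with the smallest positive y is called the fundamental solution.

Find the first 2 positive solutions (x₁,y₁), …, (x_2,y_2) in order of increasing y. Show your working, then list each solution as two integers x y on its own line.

21 1
881 42

d=440: √d = [20; 1,40] (ℓ=2, even), read p_1/q_1
step 0: (20, 1)  from 20·(1,0) + (0,1)
step 1: (21, 1)  from 1·(20,1) + (1,0)
fundamental: x₁=21, y₁=1  (since 441 − 440·1 = 1)
k=2:  x_2 = 21·21+440·1·1 = 881,  y_2 = 21·1+1·21 = 42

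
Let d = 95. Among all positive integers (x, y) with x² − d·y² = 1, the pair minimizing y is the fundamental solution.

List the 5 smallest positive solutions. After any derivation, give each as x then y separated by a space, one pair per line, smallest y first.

√95 = [9; 1,2,1,18, …], period ℓ=4 (even) → k=3
i=0: a=9 ⇒ p=9, q=1
…
i=2: a=2 ⇒ p=29, q=3
i=3: a=1 ⇒ p=39, q=4
(x₁, y₁) = (39, 4);  39² − 95·4² = 1 ✓
k=2:  x_2 = 39·39+95·4·4 = 3041,  y_2 = 39·4+4·39 = 312
k=3:  x_3 = 39·3041+95·4·312 = 237159,  y_3 = 39·312+4·3041 = 24332
k=4:  x_4 = 39·237159+95·4·24332 = 18495361,  y_4 = 39·24332+4·237159 = 1897584
k=5:  x_5 = 39·18495361+95·4·1897584 = 1442400999,  y_5 = 39·1897584+4·18495361 = 147987220

39 4
3041 312
237159 24332
18495361 1897584
1442400999 147987220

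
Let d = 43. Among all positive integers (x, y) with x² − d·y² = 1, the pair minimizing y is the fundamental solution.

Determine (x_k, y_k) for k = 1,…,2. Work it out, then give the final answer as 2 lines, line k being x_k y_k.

3482 531
24248647 3697884

d=43: √d = [6; 1,1,3,1,5,1,3,1,1,12] (ℓ=10, even), read p_9/q_9
k=0  a_k=6  p_k/q_k = 6/1
…
k=3  a_k=3  p_k/q_k = 46/7
k=4  a_k=1  p_k/q_k = 59/9
k=5  a_k=5  p_k/q_k = 341/52
k=6  a_k=1  p_k/q_k = 400/61
…
k=8  a_k=1  p_k/q_k = 1941/296
k=9  a_k=1  p_k/q_k = 3482/531
(x₁, y₁) = (3482, 531);  3482² − 43·531² = 1 ✓
(3482+531√43)^2 = 24248647 + 3697884√43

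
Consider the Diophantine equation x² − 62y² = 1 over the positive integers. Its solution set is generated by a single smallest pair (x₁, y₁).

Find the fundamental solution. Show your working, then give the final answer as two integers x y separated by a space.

63 8

√62 → a₀=7, period (1,6,1,14); ℓ=4 even so k=3
a_0=7:  p_0=7·1+0=7,  q_0=7·0+1=1
…
a_2=6:  p_2=6·8+7=55,  q_2=6·1+1=7
a_3=1:  p_3=1·55+8=63,  q_3=1·7+1=8
(x₁, y₁) = (63, 8);  63² − 62·8² = 1 ✓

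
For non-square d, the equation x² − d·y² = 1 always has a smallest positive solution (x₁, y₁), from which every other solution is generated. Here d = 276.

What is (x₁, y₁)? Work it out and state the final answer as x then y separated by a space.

√276 = [16; 1,1,1,1,2,2,2,1,1,1,1,32, …], period ℓ=12 (even) → k=11
step 0: (16, 1)  from 16·(1,0) + (0,1)
step 1: (17, 1)  from 1·(16,1) + (1,0)
…
step 4: (83, 5)  from 1·(50,3) + (33,2)
step 5: (216, 13)  from 2·(83,5) + (50,3)
step 6: (515, 31)  from 2·(216,13) + (83,5)
…
step 9: (3007, 181)  from 1·(1761,106) + (1246,75)
step 10: (4768, 287)  from 1·(3007,181) + (1761,106)
step 11: (7775, 468)  from 1·(4768,287) + (3007,181)
(x₁, y₁) = (7775, 468);  7775² − 276·468² = 1 ✓

7775 468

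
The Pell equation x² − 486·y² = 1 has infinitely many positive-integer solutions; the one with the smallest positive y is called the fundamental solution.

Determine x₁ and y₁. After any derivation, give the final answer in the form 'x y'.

485 22

[22; 22,44] for √486; ℓ=2 ⇒ convergent index 1
i=0: a=22 ⇒ p=22, q=1
i=1: a=22 ⇒ p=485, q=22
(x₁, y₁) = (485, 22);  485² − 486·22² = 1 ✓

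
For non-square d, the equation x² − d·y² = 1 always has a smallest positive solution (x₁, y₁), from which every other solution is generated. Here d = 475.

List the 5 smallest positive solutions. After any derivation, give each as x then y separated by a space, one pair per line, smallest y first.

√475 = [21; 1,3,1,6,2,6,1,3,1,42, …], period ℓ=10 (even) → k=9
i=0: a=21 ⇒ p=21, q=1
i=1: a=1 ⇒ p=22, q=1
i=2: a=3 ⇒ p=87, q=4
i=3: a=1 ⇒ p=109, q=5
i=4: a=6 ⇒ p=741, q=34
i=5: a=2 ⇒ p=1591, q=73
i=6: a=6 ⇒ p=10287, q=472
i=7: a=1 ⇒ p=11878, q=545
i=8: a=3 ⇒ p=45921, q=2107
i=9: a=1 ⇒ p=57799, q=2652
fundamental: x₁=57799, y₁=2652  (since 3340724401 − 475·7033104 = 1)
(x_2, y_2) = (57799·57799 + 475·2652·2652, 57799·2652 + 2652·57799) = (6681448801, 306565896)
(x_3, y_3) = (57799·6681448801 + 475·2652·306565896, 57799·306565896 + 2652·6681448801) = (772362118440199, 35438404443156)
(x_4, y_4) = (57799·772362118440199 + 475·2652·35438404443156, 57799·35438404443156 + 2652·772362118440199) = (89283516160768675201, 4096608676513381392)
(x_5, y_5) = (57799·89283516160768675201 + 475·2652·4096608676513381392, 57799·4096608676513381392 + 2652·89283516160768675201) = (10320995900380175197444999, 473559769752155457709260)

57799 2652
6681448801 306565896
772362118440199 35438404443156
89283516160768675201 4096608676513381392
10320995900380175197444999 473559769752155457709260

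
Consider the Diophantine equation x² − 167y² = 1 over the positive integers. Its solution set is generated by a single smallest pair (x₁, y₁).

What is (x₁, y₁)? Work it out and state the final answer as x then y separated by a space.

168 13

√167 = [12; 1,11,1,24, …], period ℓ=4 (even) → k=3
step 0: (12, 1)  from 12·(1,0) + (0,1)
…
step 2: (155, 12)  from 11·(13,1) + (12,1)
step 3: (168, 13)  from 1·(155,12) + (13,1)
fundamental: x₁=168, y₁=13  (since 28224 − 167·169 = 1)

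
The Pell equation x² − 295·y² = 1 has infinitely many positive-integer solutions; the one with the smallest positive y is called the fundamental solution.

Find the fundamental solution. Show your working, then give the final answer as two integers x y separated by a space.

2024999 117900

d=295: √d = [17; 5,1,2,3,2,6,2,3,2,1,5,34] (ℓ=12, even), read p_11/q_11
a_0=17:  p_0=17·1+0=17,  q_0=17·0+1=1
…
a_3=2:  p_3=2·103+86=292,  q_3=2·6+5=17
a_4=3:  p_4=3·292+103=979,  q_4=3·17+6=57
…
a_8=3:  p_8=3·31208+14479=108103,  q_8=3·1817+843=6294
…
a_10=1:  p_10=1·247414+108103=355517,  q_10=1·14405+6294=20699
a_11=5:  p_11=5·355517+247414=2024999,  q_11=5·20699+14405=117900
→ (2024999, 117900).  Check: 2024999²=4100620950001, 295·117900²=4100620950000, difference 1.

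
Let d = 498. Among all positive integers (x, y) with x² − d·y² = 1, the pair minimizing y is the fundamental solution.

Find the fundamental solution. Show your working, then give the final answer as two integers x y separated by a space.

[22; 3,6,22,6,3,44] for √498; ℓ=6 ⇒ convergent index 5
i=0: a=22 ⇒ p=22, q=1
…
i=4: a=6 ⇒ p=56794, q=2545
i=5: a=3 ⇒ p=179777, q=8056
(x₁, y₁) = (179777, 8056);  179777² − 498·8056² = 1 ✓

179777 8056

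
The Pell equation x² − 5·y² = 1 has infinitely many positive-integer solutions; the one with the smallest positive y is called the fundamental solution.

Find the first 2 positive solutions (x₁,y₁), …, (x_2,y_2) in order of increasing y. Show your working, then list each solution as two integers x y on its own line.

9 4
161 72

√5 → a₀=2, period (4); ℓ=1 odd so k=1
a_0=2:  p_0=2·1+0=2,  q_0=2·0+1=1
a_1=4:  p_1=4·2+1=9,  q_1=4·1+0=4
→ (9, 4).  Check: 9²=81, 5·4²=80, difference 1.
(x_2, y_2) = (9·9 + 5·4·4, 9·4 + 4·9) = (161, 72)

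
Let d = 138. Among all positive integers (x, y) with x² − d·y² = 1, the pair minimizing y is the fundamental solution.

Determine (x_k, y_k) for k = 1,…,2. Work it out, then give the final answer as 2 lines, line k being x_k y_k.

√138 → a₀=11, period (1,2,1,22); ℓ=4 even so k=3
a_0=11:  p_0=11·1+0=11,  q_0=11·0+1=1
…
a_2=2:  p_2=2·12+11=35,  q_2=2·1+1=3
a_3=1:  p_3=1·35+12=47,  q_3=1·3+1=4
→ (47, 4).  Check: 47²=2209, 138·4²=2208, difference 1.
k=2:  x_2 = 47·47+138·4·4 = 4417,  y_2 = 47·4+4·47 = 376

47 4
4417 376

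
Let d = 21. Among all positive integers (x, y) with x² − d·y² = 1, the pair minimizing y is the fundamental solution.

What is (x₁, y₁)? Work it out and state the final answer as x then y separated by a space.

√21 = [4; 1,1,2,1,1,8, …], period ℓ=6 (even) → k=5
i=0: a=4 ⇒ p=4, q=1
i=1: a=1 ⇒ p=5, q=1
i=2: a=1 ⇒ p=9, q=2
i=3: a=2 ⇒ p=23, q=5
i=4: a=1 ⇒ p=32, q=7
i=5: a=1 ⇒ p=55, q=12
→ (55, 12).  Check: 55²=3025, 21·12²=3024, difference 1.

55 12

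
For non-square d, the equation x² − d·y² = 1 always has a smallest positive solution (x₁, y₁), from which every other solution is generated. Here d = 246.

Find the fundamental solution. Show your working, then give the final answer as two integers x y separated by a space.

88805 5662

√246 = [15; 1,2,5,1,14,1,5,2,1,30, …], period ℓ=10 (even) → k=9
a_0=15:  p_0=15·1+0=15,  q_0=15·0+1=1
…
a_4=1:  p_4=1·251+47=298,  q_4=1·16+3=19
…
a_6=1:  p_6=1·4423+298=4721,  q_6=1·282+19=301
a_7=5:  p_7=5·4721+4423=28028,  q_7=5·301+282=1787
a_8=2:  p_8=2·28028+4721=60777,  q_8=2·1787+301=3875
a_9=1:  p_9=1·60777+28028=88805,  q_9=1·3875+1787=5662
→ (88805, 5662).  Check: 88805²=7886328025, 246·5662²=7886328024, difference 1.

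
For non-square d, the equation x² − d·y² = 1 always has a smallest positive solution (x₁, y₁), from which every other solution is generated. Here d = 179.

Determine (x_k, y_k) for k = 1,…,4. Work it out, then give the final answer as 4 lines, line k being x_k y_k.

4190210 313191
35115719688199 2624672120220
294284479589372473370 21995854729733779209
2466227538440333747559727201 184334500894152933286567560

√179 = [13; 2,1,1,1,3,…,1,2,26, …], period ℓ=14 (even) → k=13
step 0: (13, 1)  from 13·(1,0) + (0,1)
…
step 8: (137042, 10243)  from 5·(26999,2018) + (2047,153)
…
step 10: (575167, 42990)  from 1·(438125,32747) + (137042,10243)
step 11: (1013292, 75737)  from 1·(575167,42990) + (438125,32747)
step 12: (1588459, 118727)  from 1·(1013292,75737) + (575167,42990)
step 13: (4190210, 313191)  from 2·(1588459,118727) + (1013292,75737)
(x₁, y₁) = (4190210, 313191);  4190210² − 179·313191² = 1 ✓
(4190210+313191√179)^2 = 35115719688199 + 2624672120220√179
(4190210+313191√179)^3 = 294284479589372473370 + 21995854729733779209√179
(4190210+313191√179)^4 = 2466227538440333747559727201 + 184334500894152933286567560√179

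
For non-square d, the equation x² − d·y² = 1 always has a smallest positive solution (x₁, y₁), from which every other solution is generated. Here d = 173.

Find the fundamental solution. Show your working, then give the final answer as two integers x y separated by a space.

2499849 190060

[13; 6,1,1,6,26] for √173; ℓ=5 ⇒ convergent index 9
a_0=13:  p_0=13·1+0=13,  q_0=13·0+1=1
…
a_6=6:  p_6=6·29239+1118=176552,  q_6=6·2223+85=13423
…
a_8=1:  p_8=1·205791+176552=382343,  q_8=1·15646+13423=29069
a_9=6:  p_9=6·382343+205791=2499849,  q_9=6·29069+15646=190060
→ (2499849, 190060).  Check: 2499849²=6249245022801, 173·190060²=6249245022800, difference 1.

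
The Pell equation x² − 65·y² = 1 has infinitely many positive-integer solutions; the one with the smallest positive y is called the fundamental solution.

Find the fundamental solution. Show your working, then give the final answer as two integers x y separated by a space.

129 16

[8; 16] for √65; ℓ=1 ⇒ convergent index 1
i=0: a=8 ⇒ p=8, q=1
i=1: a=16 ⇒ p=129, q=16
→ (129, 16).  Check: 129²=16641, 65·16²=16640, difference 1.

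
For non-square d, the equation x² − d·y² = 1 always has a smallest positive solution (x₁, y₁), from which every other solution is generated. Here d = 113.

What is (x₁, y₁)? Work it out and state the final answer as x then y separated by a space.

√113 = [10; 1,1,1,2,2,1,1,1,20, …], period ℓ=9 (odd) → k=17
i=0: a=10 ⇒ p=10, q=1
i=1: a=1 ⇒ p=11, q=1
…
i=4: a=2 ⇒ p=85, q=8
…
i=6: a=1 ⇒ p=287, q=27
…
i=8: a=1 ⇒ p=776, q=73
…
i=11: a=1 ⇒ p=32794, q=3085
…
i=13: a=2 ⇒ p=131952, q=12413
…
i=15: a=1 ⇒ p=445435, q=41903
i=16: a=1 ⇒ p=758918, q=71393
i=17: a=1 ⇒ p=1204353, q=113296
fundamental: x₁=1204353, y₁=113296  (since 1450466148609 − 113·12835983616 = 1)

1204353 113296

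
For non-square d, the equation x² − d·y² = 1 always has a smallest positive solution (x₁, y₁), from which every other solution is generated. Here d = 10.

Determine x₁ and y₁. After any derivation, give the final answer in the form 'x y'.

d=10: √d = [3; 6] (ℓ=1, odd), read p_1/q_1
step 0: (3, 1)  from 3·(1,0) + (0,1)
step 1: (19, 6)  from 6·(3,1) + (1,0)
→ (19, 6).  Check: 19²=361, 10·6²=360, difference 1.

19 6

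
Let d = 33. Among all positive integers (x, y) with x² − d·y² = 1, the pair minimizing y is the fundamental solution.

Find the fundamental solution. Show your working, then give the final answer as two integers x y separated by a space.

[5; 1,2,1,10] for √33; ℓ=4 ⇒ convergent index 3
step 0: (5, 1)  from 5·(1,0) + (0,1)
step 1: (6, 1)  from 1·(5,1) + (1,0)
step 2: (17, 3)  from 2·(6,1) + (5,1)
step 3: (23, 4)  from 1·(17,3) + (6,1)
(x₁, y₁) = (23, 4);  23² − 33·4² = 1 ✓

23 4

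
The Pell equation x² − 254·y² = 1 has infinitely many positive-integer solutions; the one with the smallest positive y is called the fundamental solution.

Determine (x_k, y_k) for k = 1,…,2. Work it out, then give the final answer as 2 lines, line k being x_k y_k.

255 16
130049 8160

[15; 1,14,1,30] for √254; ℓ=4 ⇒ convergent index 3
i=0: a=15 ⇒ p=15, q=1
i=1: a=1 ⇒ p=16, q=1
i=2: a=14 ⇒ p=239, q=15
i=3: a=1 ⇒ p=255, q=16
→ (255, 16).  Check: 255²=65025, 254·16²=65024, difference 1.
(255+16√254)^2 = 130049 + 8160√254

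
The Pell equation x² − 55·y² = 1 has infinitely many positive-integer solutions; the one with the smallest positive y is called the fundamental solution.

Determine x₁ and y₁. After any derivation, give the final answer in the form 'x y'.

√55 → a₀=7, period (2,2,2,14); ℓ=4 even so k=3
i=0: a=7 ⇒ p=7, q=1
i=1: a=2 ⇒ p=15, q=2
i=2: a=2 ⇒ p=37, q=5
i=3: a=2 ⇒ p=89, q=12
fundamental: x₁=89, y₁=12  (since 7921 − 55·144 = 1)

89 12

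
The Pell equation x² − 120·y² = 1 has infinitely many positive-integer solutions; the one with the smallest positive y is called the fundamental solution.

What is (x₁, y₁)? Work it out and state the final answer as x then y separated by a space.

[10; 1,20] for √120; ℓ=2 ⇒ convergent index 1
k=0  a_k=10  p_k/q_k = 10/1
k=1  a_k=1  p_k/q_k = 11/1
→ (11, 1).  Check: 11²=121, 120·1²=120, difference 1.

11 1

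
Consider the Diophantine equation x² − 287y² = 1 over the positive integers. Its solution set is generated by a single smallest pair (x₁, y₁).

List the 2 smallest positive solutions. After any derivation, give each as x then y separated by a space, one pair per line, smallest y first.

288 17
165887 9792

√287 → a₀=16, period (1,15,1,32); ℓ=4 even so k=3
k=0  a_k=16  p_k/q_k = 16/1
k=1  a_k=1  p_k/q_k = 17/1
k=2  a_k=15  p_k/q_k = 271/16
k=3  a_k=1  p_k/q_k = 288/17
(x₁, y₁) = (288, 17);  288² − 287·17² = 1 ✓
k=2:  x_2 = 288·288+287·17·17 = 165887,  y_2 = 288·17+17·288 = 9792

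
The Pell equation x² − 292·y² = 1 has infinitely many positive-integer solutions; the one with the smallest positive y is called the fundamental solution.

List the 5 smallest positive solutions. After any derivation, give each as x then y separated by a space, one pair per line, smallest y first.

2281249 133500
10408194000001 609093483000
47487364308614281249 2778987798000400500
216661004683313632776000001 12679126270400622186966000
988515400545561595548925838281249 57848488250447518938990000667500

[17; 11,2,1,3,8,3,1,2,11,34] for √292; ℓ=10 ⇒ convergent index 9
i=0: a=17 ⇒ p=17, q=1
…
i=8: a=2 ⇒ p=200767, q=11749
i=9: a=11 ⇒ p=2281249, q=133500
(x₁, y₁) = (2281249, 133500);  2281249² − 292·133500² = 1 ✓
n=2: (2281249,133500)∘(2281249,133500) = (2281249·2281249+292·133500·133500, 2281249·133500+133500·2281249) = (10408194000001,609093483000)
n=3: (10408194000001,609093483000)∘(2281249,133500) = (2281249·10408194000001+292·133500·609093483000, 2281249·609093483000+133500·10408194000001) = (47487364308614281249,2778987798000400500)
n=4: (47487364308614281249,2778987798000400500)∘(2281249,133500) = (2281249·47487364308614281249+292·133500·2778987798000400500, 2281249·2778987798000400500+133500·47487364308614281249) = (216661004683313632776000001,12679126270400622186966000)
n=5: (216661004683313632776000001,12679126270400622186966000)∘(2281249,133500) = (2281249·216661004683313632776000001+292·133500·12679126270400622186966000, 2281249·12679126270400622186966000+133500·216661004683313632776000001) = (988515400545561595548925838281249,57848488250447518938990000667500)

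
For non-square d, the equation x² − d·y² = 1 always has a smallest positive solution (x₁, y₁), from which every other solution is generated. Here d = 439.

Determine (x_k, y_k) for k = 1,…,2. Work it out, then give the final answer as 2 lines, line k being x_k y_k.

440 21
387199 18480

√439 = [20; 1,19,1,40, …], period ℓ=4 (even) → k=3
a_0=20:  p_0=20·1+0=20,  q_0=20·0+1=1
a_1=1:  p_1=1·20+1=21,  q_1=1·1+0=1
a_2=19:  p_2=19·21+20=419,  q_2=19·1+1=20
a_3=1:  p_3=1·419+21=440,  q_3=1·20+1=21
→ (440, 21).  Check: 440²=193600, 439·21²=193599, difference 1.
k=2:  x_2 = 440·440+439·21·21 = 387199,  y_2 = 440·21+21·440 = 18480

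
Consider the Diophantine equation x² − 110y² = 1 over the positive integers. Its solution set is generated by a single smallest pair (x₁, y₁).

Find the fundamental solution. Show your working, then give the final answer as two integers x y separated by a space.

21 2

d=110: √d = [10; 2,20] (ℓ=2, even), read p_1/q_1
a_0=10:  p_0=10·1+0=10,  q_0=10·0+1=1
a_1=2:  p_1=2·10+1=21,  q_1=2·1+0=2
(x₁, y₁) = (21, 2);  21² − 110·2² = 1 ✓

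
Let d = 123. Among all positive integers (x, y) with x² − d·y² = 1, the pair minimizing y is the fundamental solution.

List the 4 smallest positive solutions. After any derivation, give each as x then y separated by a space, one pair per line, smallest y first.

122 11
29767 2684
7263026 654885
1772148577 159789256

√123 = [11; 11,22, …], period ℓ=2 (even) → k=1
i=0: a=11 ⇒ p=11, q=1
i=1: a=11 ⇒ p=122, q=11
(x₁, y₁) = (122, 11);  122² − 123·11² = 1 ✓
k=2:  x_2 = 122·122+123·11·11 = 29767,  y_2 = 122·11+11·122 = 2684
k=3:  x_3 = 122·29767+123·11·2684 = 7263026,  y_3 = 122·2684+11·29767 = 654885
k=4:  x_4 = 122·7263026+123·11·654885 = 1772148577,  y_4 = 122·654885+11·7263026 = 159789256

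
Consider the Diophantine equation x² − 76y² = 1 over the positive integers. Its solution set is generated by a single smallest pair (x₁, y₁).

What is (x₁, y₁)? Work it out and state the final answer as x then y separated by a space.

[8; 1,2,1,1,5,4,5,1,1,2,1,16] for √76; ℓ=12 ⇒ convergent index 11
a_0=8:  p_0=8·1+0=8,  q_0=8·0+1=1
…
a_2=2:  p_2=2·9+8=26,  q_2=2·1+1=3
…
a_10=2:  p_10=2·16311+8866=41488,  q_10=2·1871+1017=4759
a_11=1:  p_11=1·41488+16311=57799,  q_11=1·4759+1871=6630
(x₁, y₁) = (57799, 6630);  57799² − 76·6630² = 1 ✓

57799 6630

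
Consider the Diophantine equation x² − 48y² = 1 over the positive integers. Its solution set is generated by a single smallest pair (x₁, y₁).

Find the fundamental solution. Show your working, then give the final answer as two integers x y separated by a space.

√48 = [6; 1,12, …], period ℓ=2 (even) → k=1
k=0  a_k=6  p_k/q_k = 6/1
k=1  a_k=1  p_k/q_k = 7/1
fundamental: x₁=7, y₁=1  (since 49 − 48·1 = 1)

7 1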